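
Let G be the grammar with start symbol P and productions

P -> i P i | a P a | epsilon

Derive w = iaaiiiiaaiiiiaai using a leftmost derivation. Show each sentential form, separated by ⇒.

P ⇒ iPi   [P -> i P i]
iPi ⇒ iaPai   [P -> a P a]
iaPai ⇒ iaaPaai   [P -> a P a]
iaaPaai ⇒ iaaiPiaai   [P -> i P i]
iaaiPiaai ⇒ iaaiiPiiaai   [P -> i P i]
iaaiiPiiaai ⇒ iaaiiiPiiiaai   [P -> i P i]
iaaiiiPiiiaai ⇒ iaaiiiiPiiiiaai   [P -> i P i]
iaaiiiiPiiiiaai ⇒ iaaiiiiaPaiiiiaai   [P -> a P a]
iaaiiiiaPaiiiiaai ⇒ iaaiiiiaaiiiiaai   [P -> epsilon]

P ⇒ iPi ⇒ iaPai ⇒ iaaPaai ⇒ iaaiPiaai ⇒ iaaiiPiiaai ⇒ iaaiiiPiiiaai ⇒ iaaiiiiPiiiiaai ⇒ iaaiiiiaPaiiiiaai ⇒ iaaiiiiaaiiiiaai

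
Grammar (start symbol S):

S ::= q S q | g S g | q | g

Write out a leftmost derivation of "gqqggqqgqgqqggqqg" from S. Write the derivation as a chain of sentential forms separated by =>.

S => gSg   [S ::= g S g]
gSg => gqSqg   [S ::= q S q]
gqSqg => gqqSqqg   [S ::= q S q]
gqqSqqg => gqqgSgqqg   [S ::= g S g]
gqqgSgqqg => gqqggSggqqg   [S ::= g S g]
gqqggSggqqg => gqqggqSqggqqg   [S ::= q S q]
gqqggqSqggqqg => gqqggqqSqqggqqg   [S ::= q S q]
gqqggqqSqqggqqg => gqqggqqgSgqqggqqg   [S ::= g S g]
gqqggqqgSgqqggqqg => gqqggqqgqgqqggqqg   [S ::= q]

S => gSg => gqSqg => gqqSqqg => gqqgSgqqg => gqqggSggqqg => gqqggqSqggqqg => gqqggqqSqqggqqg => gqqggqqgSgqqggqqg => gqqggqqgqgqqggqqg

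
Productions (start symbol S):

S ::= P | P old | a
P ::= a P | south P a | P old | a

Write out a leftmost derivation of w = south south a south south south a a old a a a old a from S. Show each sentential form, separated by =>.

S => P => south P a => south P old a => south south P a old a => south south a P a old a => south south a south P a a old a => south south a south south P a a a old a => south south a south south P old a a a old a => south south a south south south P a old a a a old a => south south a south south south a a old a a a old a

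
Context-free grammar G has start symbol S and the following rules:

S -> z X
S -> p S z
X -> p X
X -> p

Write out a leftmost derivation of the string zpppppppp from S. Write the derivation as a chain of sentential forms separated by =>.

S => zX => zpX => zppX => zpppX => zppppX => zpppppX => zppppppX => zpppppppX => zpppppppp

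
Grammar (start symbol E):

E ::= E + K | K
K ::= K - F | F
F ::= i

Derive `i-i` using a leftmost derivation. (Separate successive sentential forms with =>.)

E => K => K-F => F-F => i-F => i-i

E => K   [E ::= K]
K => K-F   [K ::= K - F]
K-F => F-F   [K ::= F]
F-F => i-F   [F ::= i]
i-F => i-i   [F ::= i]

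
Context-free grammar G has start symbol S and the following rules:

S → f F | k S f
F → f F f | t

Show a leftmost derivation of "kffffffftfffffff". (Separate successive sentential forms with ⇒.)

S ⇒ kSf ⇒ kfFf ⇒ kffFff ⇒ kfffFfff ⇒ kffffFffff ⇒ kfffffFfffff ⇒ kffffffFffffff ⇒ kfffffffFfffffff ⇒ kffffffftfffffff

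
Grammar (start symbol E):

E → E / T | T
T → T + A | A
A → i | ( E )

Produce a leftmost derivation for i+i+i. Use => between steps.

E => T => T+A => T+A+A => A+A+A => i+A+A => i+i+A => i+i+i

E => T   [E → T]
T => T+A   [T → T + A]
T+A => T+A+A   [T → T + A]
T+A+A => A+A+A   [T → A]
A+A+A => i+A+A   [A → i]
i+A+A => i+i+A   [A → i]
i+i+A => i+i+i   [A → i]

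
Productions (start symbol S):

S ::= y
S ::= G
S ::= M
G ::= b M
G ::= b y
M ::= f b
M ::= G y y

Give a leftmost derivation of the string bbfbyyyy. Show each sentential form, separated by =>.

S => M   [S ::= M]
M => Gyy   [M ::= G y y]
Gyy => bMyy   [G ::= b M]
bMyy => bGyyyy   [M ::= G y y]
bGyyyy => bbMyyyy   [G ::= b M]
bbMyyyy => bbfbyyyy   [M ::= f b]

S => M => Gyy => bMyy => bGyyyy => bbMyyyy => bbfbyyyy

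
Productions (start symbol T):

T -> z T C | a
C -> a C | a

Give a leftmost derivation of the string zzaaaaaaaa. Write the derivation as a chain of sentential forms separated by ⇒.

T ⇒ zTC ⇒ zzTCC ⇒ zzaCC ⇒ zzaaCC ⇒ zzaaaC ⇒ zzaaaaC ⇒ zzaaaaaC ⇒ zzaaaaaaC ⇒ zzaaaaaaaC ⇒ zzaaaaaaaa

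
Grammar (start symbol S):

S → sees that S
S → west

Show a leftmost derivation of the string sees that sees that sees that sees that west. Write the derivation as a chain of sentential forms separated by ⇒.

S ⇒ sees that S   [S → sees that S]
sees that S ⇒ sees that sees that S   [S → sees that S]
sees that sees that S ⇒ sees that sees that sees that S   [S → sees that S]
sees that sees that sees that S ⇒ sees that sees that sees that sees that S   [S → sees that S]
sees that sees that sees that sees that S ⇒ sees that sees that sees that sees that west   [S → west]

S ⇒ sees that S ⇒ sees that sees that S ⇒ sees that sees that sees that S ⇒ sees that sees that sees that sees that S ⇒ sees that sees that sees that sees that west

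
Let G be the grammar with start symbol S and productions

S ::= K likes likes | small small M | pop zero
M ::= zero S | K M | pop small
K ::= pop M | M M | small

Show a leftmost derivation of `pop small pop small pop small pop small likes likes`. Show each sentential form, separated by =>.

S => K likes likes   [S ::= K likes likes]
K likes likes => M M likes likes   [K ::= M M]
M M likes likes => K M M likes likes   [M ::= K M]
K M M likes likes => pop M M M likes likes   [K ::= pop M]
pop M M M likes likes => pop K M M M likes likes   [M ::= K M]
pop K M M M likes likes => pop small M M M likes likes   [K ::= small]
pop small M M M likes likes => pop small pop small M M likes likes   [M ::= pop small]
pop small pop small M M likes likes => pop small pop small pop small M likes likes   [M ::= pop small]
pop small pop small pop small M likes likes => pop small pop small pop small pop small likes likes   [M ::= pop small]

S => K likes likes => M M likes likes => K M M likes likes => pop M M M likes likes => pop K M M M likes likes => pop small M M M likes likes => pop small pop small M M likes likes => pop small pop small pop small M likes likes => pop small pop small pop small pop small likes likes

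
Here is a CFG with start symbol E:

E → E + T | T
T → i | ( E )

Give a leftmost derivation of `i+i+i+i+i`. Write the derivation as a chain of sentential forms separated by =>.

E => E+T   [E → E + T]
E+T => E+T+T   [E → E + T]
E+T+T => E+T+T+T   [E → E + T]
E+T+T+T => E+T+T+T+T   [E → E + T]
E+T+T+T+T => T+T+T+T+T   [E → T]
T+T+T+T+T => i+T+T+T+T   [T → i]
i+T+T+T+T => i+i+T+T+T   [T → i]
i+i+T+T+T => i+i+i+T+T   [T → i]
i+i+i+T+T => i+i+i+i+T   [T → i]
i+i+i+i+T => i+i+i+i+i   [T → i]

E => E+T => E+T+T => E+T+T+T => E+T+T+T+T => T+T+T+T+T => i+T+T+T+T => i+i+T+T+T => i+i+i+T+T => i+i+i+i+T => i+i+i+i+i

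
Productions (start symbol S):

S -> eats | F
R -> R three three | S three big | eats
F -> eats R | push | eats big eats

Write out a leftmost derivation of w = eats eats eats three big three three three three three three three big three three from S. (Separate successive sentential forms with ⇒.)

S ⇒ F ⇒ eats R ⇒ eats R three three ⇒ eats S three big three three ⇒ eats F three big three three ⇒ eats eats R three big three three ⇒ eats eats R three three three big three three ⇒ eats eats R three three three three three big three three ⇒ eats eats R three three three three three three three big three three ⇒ eats eats S three big three three three three three three three big three three ⇒ eats eats eats three big three three three three three three three big three three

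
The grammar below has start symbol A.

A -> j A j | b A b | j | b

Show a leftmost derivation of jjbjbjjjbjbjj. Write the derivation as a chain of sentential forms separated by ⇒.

A ⇒ jAj ⇒ jjAjj ⇒ jjbAbjj ⇒ jjbjAjbjj ⇒ jjbjbAbjbjj ⇒ jjbjbjAjbjbjj ⇒ jjbjbjjjbjbjj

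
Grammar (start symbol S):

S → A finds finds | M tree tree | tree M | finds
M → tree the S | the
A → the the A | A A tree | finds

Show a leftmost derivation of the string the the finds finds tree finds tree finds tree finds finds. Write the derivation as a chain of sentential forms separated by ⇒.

S ⇒ A finds finds ⇒ the the A finds finds ⇒ the the A A tree finds finds ⇒ the the A A tree A tree finds finds ⇒ the the A A tree A tree A tree finds finds ⇒ the the finds A tree A tree A tree finds finds ⇒ the the finds finds tree A tree A tree finds finds ⇒ the the finds finds tree finds tree A tree finds finds ⇒ the the finds finds tree finds tree finds tree finds finds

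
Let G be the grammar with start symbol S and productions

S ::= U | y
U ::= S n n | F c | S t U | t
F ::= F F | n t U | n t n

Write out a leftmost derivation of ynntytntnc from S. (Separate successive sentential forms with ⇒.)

S ⇒ U ⇒ StU ⇒ UtU ⇒ SnntU ⇒ ynntU ⇒ ynntStU ⇒ ynntytU ⇒ ynntytFc ⇒ ynntytntnc

S ⇒ U   [S ::= U]
U ⇒ StU   [U ::= S t U]
StU ⇒ UtU   [S ::= U]
UtU ⇒ SnntU   [U ::= S n n]
SnntU ⇒ ynntU   [S ::= y]
ynntU ⇒ ynntStU   [U ::= S t U]
ynntStU ⇒ ynntytU   [S ::= y]
ynntytU ⇒ ynntytFc   [U ::= F c]
ynntytFc ⇒ ynntytntnc   [F ::= n t n]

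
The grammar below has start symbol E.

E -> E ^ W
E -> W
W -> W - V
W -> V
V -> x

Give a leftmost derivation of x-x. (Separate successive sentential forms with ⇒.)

E⇒W⇒W-V⇒V-V⇒x-V⇒x-x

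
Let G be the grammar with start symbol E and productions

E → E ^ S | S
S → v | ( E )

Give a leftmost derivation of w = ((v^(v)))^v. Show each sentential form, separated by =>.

E => E^S   [E → E ^ S]
E^S => S^S   [E → S]
S^S => (E)^S   [S → ( E )]
(E)^S => (S)^S   [E → S]
(S)^S => ((E))^S   [S → ( E )]
((E))^S => ((E^S))^S   [E → E ^ S]
((E^S))^S => ((S^S))^S   [E → S]
((S^S))^S => ((v^S))^S   [S → v]
((v^S))^S => ((v^(E)))^S   [S → ( E )]
((v^(E)))^S => ((v^(S)))^S   [E → S]
((v^(S)))^S => ((v^(v)))^S   [S → v]
((v^(v)))^S => ((v^(v)))^v   [S → v]

E => E^S => S^S => (E)^S => (S)^S => ((E))^S => ((E^S))^S => ((S^S))^S => ((v^S))^S => ((v^(E)))^S => ((v^(S)))^S => ((v^(v)))^S => ((v^(v)))^v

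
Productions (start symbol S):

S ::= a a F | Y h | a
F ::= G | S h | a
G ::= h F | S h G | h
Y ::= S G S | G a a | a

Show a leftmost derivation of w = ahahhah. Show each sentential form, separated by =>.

S => Yh   [S ::= Y h]
Yh => SGSh   [Y ::= S G S]
SGSh => aGSh   [S ::= a]
aGSh => ahFSh   [G ::= h F]
ahFSh => ahGSh   [F ::= G]
ahGSh => ahShGSh   [G ::= S h G]
ahShGSh => ahahGSh   [S ::= a]
ahahGSh => ahahhSh   [G ::= h]
ahahhSh => ahahhah   [S ::= a]

S => Yh => SGSh => aGSh => ahFSh => ahGSh => ahShGSh => ahahGSh => ahahhSh => ahahhah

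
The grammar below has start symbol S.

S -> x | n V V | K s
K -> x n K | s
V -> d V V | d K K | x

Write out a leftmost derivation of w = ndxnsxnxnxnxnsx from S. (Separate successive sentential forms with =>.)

S=>nVV=>ndKKV=>ndxnKKV=>ndxnsKV=>ndxnsxnKV=>ndxnsxnxnKV=>ndxnsxnxnxnKV=>ndxnsxnxnxnxnKV=>ndxnsxnxnxnxnsV=>ndxnsxnxnxnxnsx

S => nVV   [S -> n V V]
nVV => ndKKV   [V -> d K K]
ndKKV => ndxnKKV   [K -> x n K]
ndxnKKV => ndxnsKV   [K -> s]
ndxnsKV => ndxnsxnKV   [K -> x n K]
ndxnsxnKV => ndxnsxnxnKV   [K -> x n K]
ndxnsxnxnKV => ndxnsxnxnxnKV   [K -> x n K]
ndxnsxnxnxnKV => ndxnsxnxnxnxnKV   [K -> x n K]
ndxnsxnxnxnxnKV => ndxnsxnxnxnxnsV   [K -> s]
ndxnsxnxnxnxnsV => ndxnsxnxnxnxnsx   [V -> x]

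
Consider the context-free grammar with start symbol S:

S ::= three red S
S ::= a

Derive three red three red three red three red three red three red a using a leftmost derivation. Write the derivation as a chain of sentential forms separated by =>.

S => three red S   [S ::= three red S]
three red S => three red three red S   [S ::= three red S]
three red three red S => three red three red three red S   [S ::= three red S]
three red three red three red S => three red three red three red three red S   [S ::= three red S]
three red three red three red three red S => three red three red three red three red three red S   [S ::= three red S]
three red three red three red three red three red S => three red three red three red three red three red three red S   [S ::= three red S]
three red three red three red three red three red three red S => three red three red three red three red three red three red a   [S ::= a]

S => three red S => three red three red S => three red three red three red S => three red three red three red three red S => three red three red three red three red three red S => three red three red three red three red three red three red S => three red three red three red three red three red three red a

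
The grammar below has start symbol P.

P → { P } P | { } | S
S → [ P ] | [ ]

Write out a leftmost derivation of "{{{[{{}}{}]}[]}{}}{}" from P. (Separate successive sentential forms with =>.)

P => {P}P => {{P}P}P => {{{P}P}P}P => {{{S}P}P}P => {{{[P]}P}P}P => {{{[{P}P]}P}P}P => {{{[{{}}P]}P}P}P => {{{[{{}}{}]}P}P}P => {{{[{{}}{}]}S}P}P => {{{[{{}}{}]}[]}P}P => {{{[{{}}{}]}[]}{}}P => {{{[{{}}{}]}[]}{}}{}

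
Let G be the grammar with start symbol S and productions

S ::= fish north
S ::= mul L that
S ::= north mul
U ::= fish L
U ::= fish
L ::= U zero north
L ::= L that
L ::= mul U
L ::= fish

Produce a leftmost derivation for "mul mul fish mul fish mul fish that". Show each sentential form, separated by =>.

S => mul L that   [S ::= mul L that]
mul L that => mul mul U that   [L ::= mul U]
mul mul U that => mul mul fish L that   [U ::= fish L]
mul mul fish L that => mul mul fish mul U that   [L ::= mul U]
mul mul fish mul U that => mul mul fish mul fish L that   [U ::= fish L]
mul mul fish mul fish L that => mul mul fish mul fish mul U that   [L ::= mul U]
mul mul fish mul fish mul U that => mul mul fish mul fish mul fish that   [U ::= fish]

S => mul L that => mul mul U that => mul mul fish L that => mul mul fish mul U that => mul mul fish mul fish L that => mul mul fish mul fish mul U that => mul mul fish mul fish mul fish that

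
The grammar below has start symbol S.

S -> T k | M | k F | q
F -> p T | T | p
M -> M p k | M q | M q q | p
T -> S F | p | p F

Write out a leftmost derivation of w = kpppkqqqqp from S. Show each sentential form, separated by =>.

S=>kF=>kpT=>kpSF=>kpMF=>kpMqqF=>kpMqqqF=>kpMqqqqF=>kpMpkqqqqF=>kpppkqqqqF=>kpppkqqqqp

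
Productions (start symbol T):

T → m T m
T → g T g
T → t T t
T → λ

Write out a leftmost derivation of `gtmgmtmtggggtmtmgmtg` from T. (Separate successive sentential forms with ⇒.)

T⇒gTg⇒gtTtg⇒gtmTmtg⇒gtmgTgmtg⇒gtmgmTmgmtg⇒gtmgmtTtmgmtg⇒gtmgmtmTmtmgmtg⇒gtmgmtmtTtmtmgmtg⇒gtmgmtmtgTgtmtmgmtg⇒gtmgmtmtggTggtmtmgmtg⇒gtmgmtmtggggtmtmgmtg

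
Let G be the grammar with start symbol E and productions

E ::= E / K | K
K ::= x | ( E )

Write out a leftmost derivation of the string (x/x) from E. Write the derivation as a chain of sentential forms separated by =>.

E => K   [E ::= K]
K => (E)   [K ::= ( E )]
(E) => (E/K)   [E ::= E / K]
(E/K) => (K/K)   [E ::= K]
(K/K) => (x/K)   [K ::= x]
(x/K) => (x/x)   [K ::= x]

E => K => (E) => (E/K) => (K/K) => (x/K) => (x/x)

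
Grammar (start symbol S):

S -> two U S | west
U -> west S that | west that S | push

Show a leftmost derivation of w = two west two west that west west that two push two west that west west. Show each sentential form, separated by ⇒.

S ⇒ two U S ⇒ two west S that S ⇒ two west two U S that S ⇒ two west two west that S S that S ⇒ two west two west that west S that S ⇒ two west two west that west west that S ⇒ two west two west that west west that two U S ⇒ two west two west that west west that two push S ⇒ two west two west that west west that two push two U S ⇒ two west two west that west west that two push two west that S S ⇒ two west two west that west west that two push two west that west S ⇒ two west two west that west west that two push two west that west west

S ⇒ two U S   [S -> two U S]
two U S ⇒ two west S that S   [U -> west S that]
two west S that S ⇒ two west two U S that S   [S -> two U S]
two west two U S that S ⇒ two west two west that S S that S   [U -> west that S]
two west two west that S S that S ⇒ two west two west that west S that S   [S -> west]
two west two west that west S that S ⇒ two west two west that west west that S   [S -> west]
two west two west that west west that S ⇒ two west two west that west west that two U S   [S -> two U S]
two west two west that west west that two U S ⇒ two west two west that west west that two push S   [U -> push]
two west two west that west west that two push S ⇒ two west two west that west west that two push two U S   [S -> two U S]
two west two west that west west that two push two U S ⇒ two west two west that west west that two push two west that S S   [U -> west that S]
two west two west that west west that two push two west that S S ⇒ two west two west that west west that two push two west that west S   [S -> west]
two west two west that west west that two push two west that west S ⇒ two west two west that west west that two push two west that west west   [S -> west]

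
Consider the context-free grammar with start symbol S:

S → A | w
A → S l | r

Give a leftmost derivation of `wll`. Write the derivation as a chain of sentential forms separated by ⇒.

S ⇒ A   [S → A]
A ⇒ Sl   [A → S l]
Sl ⇒ Al   [S → A]
Al ⇒ Sll   [A → S l]
Sll ⇒ wll   [S → w]

S ⇒ A ⇒ Sl ⇒ Al ⇒ Sll ⇒ wll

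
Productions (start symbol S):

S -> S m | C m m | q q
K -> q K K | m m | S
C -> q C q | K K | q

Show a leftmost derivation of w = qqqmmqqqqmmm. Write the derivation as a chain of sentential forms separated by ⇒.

S ⇒ Sm ⇒ Cmmm ⇒ qCqmmm ⇒ qqCqqmmm ⇒ qqKKqqmmm ⇒ qqSKqqmmm ⇒ qqCmmKqqmmm ⇒ qqqmmKqqmmm ⇒ qqqmmSqqmmm ⇒ qqqmmqqqqmmm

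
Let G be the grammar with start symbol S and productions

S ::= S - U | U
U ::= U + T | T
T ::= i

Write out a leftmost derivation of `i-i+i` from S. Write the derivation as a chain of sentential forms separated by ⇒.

S ⇒ S-U ⇒ U-U ⇒ T-U ⇒ i-U ⇒ i-U+T ⇒ i-T+T ⇒ i-i+T ⇒ i-i+i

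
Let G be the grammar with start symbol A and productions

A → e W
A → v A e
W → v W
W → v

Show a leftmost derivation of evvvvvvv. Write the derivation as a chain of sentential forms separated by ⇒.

A ⇒ eW   [A → e W]
eW ⇒ evW   [W → v W]
evW ⇒ evvW   [W → v W]
evvW ⇒ evvvW   [W → v W]
evvvW ⇒ evvvvW   [W → v W]
evvvvW ⇒ evvvvvW   [W → v W]
evvvvvW ⇒ evvvvvvW   [W → v W]
evvvvvvW ⇒ evvvvvvv   [W → v]

A⇒eW⇒evW⇒evvW⇒evvvW⇒evvvvW⇒evvvvvW⇒evvvvvvW⇒evvvvvvv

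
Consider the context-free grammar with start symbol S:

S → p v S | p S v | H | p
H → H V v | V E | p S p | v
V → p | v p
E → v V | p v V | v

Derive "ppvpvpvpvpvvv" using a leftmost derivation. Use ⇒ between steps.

S⇒pSv⇒ppvSv⇒ppvpvSv⇒ppvpvpvSv⇒ppvpvpvpSvv⇒ppvpvpvpHvv⇒ppvpvpvpHVvvv⇒ppvpvpvpvVvvv⇒ppvpvpvpvpvvv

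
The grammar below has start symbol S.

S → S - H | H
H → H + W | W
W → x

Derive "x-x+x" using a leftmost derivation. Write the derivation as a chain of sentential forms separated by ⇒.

S ⇒ S-H ⇒ H-H ⇒ W-H ⇒ x-H ⇒ x-H+W ⇒ x-W+W ⇒ x-x+W ⇒ x-x+x

S ⇒ S-H   [S → S - H]
S-H ⇒ H-H   [S → H]
H-H ⇒ W-H   [H → W]
W-H ⇒ x-H   [W → x]
x-H ⇒ x-H+W   [H → H + W]
x-H+W ⇒ x-W+W   [H → W]
x-W+W ⇒ x-x+W   [W → x]
x-x+W ⇒ x-x+x   [W → x]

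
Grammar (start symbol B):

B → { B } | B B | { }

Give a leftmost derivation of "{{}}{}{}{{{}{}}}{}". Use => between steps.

B => BB => BBB => {B}BB => {{}}BB => {{}}BBB => {{}}BBBB => {{}}{}BBB => {{}}{}{}BB => {{}}{}{}{B}B => {{}}{}{}{{B}}B => {{}}{}{}{{BB}}B => {{}}{}{}{{{}B}}B => {{}}{}{}{{{}{}}}B => {{}}{}{}{{{}{}}}{}

B => BB   [B → B B]
BB => BBB   [B → B B]
BBB => {B}BB   [B → { B }]
{B}BB => {{}}BB   [B → { }]
{{}}BB => {{}}BBB   [B → B B]
{{}}BBB => {{}}BBBB   [B → B B]
{{}}BBBB => {{}}{}BBB   [B → { }]
{{}}{}BBB => {{}}{}{}BB   [B → { }]
{{}}{}{}BB => {{}}{}{}{B}B   [B → { B }]
{{}}{}{}{B}B => {{}}{}{}{{B}}B   [B → { B }]
{{}}{}{}{{B}}B => {{}}{}{}{{BB}}B   [B → B B]
{{}}{}{}{{BB}}B => {{}}{}{}{{{}B}}B   [B → { }]
{{}}{}{}{{{}B}}B => {{}}{}{}{{{}{}}}B   [B → { }]
{{}}{}{}{{{}{}}}B => {{}}{}{}{{{}{}}}{}   [B → { }]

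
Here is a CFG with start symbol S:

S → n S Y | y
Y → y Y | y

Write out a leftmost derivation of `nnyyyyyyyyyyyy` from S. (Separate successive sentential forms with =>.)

S=>nSY=>nnSYY=>nnyYY=>nnyyYY=>nnyyyYY=>nnyyyyYY=>nnyyyyyYY=>nnyyyyyyYY=>nnyyyyyyyYY=>nnyyyyyyyyYY=>nnyyyyyyyyyYY=>nnyyyyyyyyyyYY=>nnyyyyyyyyyyyY=>nnyyyyyyyyyyyy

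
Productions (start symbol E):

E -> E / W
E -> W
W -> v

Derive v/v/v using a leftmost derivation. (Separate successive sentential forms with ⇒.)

E ⇒ E/W   [E -> E / W]
E/W ⇒ E/W/W   [E -> E / W]
E/W/W ⇒ W/W/W   [E -> W]
W/W/W ⇒ v/W/W   [W -> v]
v/W/W ⇒ v/v/W   [W -> v]
v/v/W ⇒ v/v/v   [W -> v]

E ⇒ E/W ⇒ E/W/W ⇒ W/W/W ⇒ v/W/W ⇒ v/v/W ⇒ v/v/v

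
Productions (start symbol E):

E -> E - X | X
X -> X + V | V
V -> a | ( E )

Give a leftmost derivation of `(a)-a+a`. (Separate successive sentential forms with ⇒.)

E ⇒ E-X   [E -> E - X]
E-X ⇒ X-X   [E -> X]
X-X ⇒ V-X   [X -> V]
V-X ⇒ (E)-X   [V -> ( E )]
(E)-X ⇒ (X)-X   [E -> X]
(X)-X ⇒ (V)-X   [X -> V]
(V)-X ⇒ (a)-X   [V -> a]
(a)-X ⇒ (a)-X+V   [X -> X + V]
(a)-X+V ⇒ (a)-V+V   [X -> V]
(a)-V+V ⇒ (a)-a+V   [V -> a]
(a)-a+V ⇒ (a)-a+a   [V -> a]

E ⇒ E-X ⇒ X-X ⇒ V-X ⇒ (E)-X ⇒ (X)-X ⇒ (V)-X ⇒ (a)-X ⇒ (a)-X+V ⇒ (a)-V+V ⇒ (a)-a+V ⇒ (a)-a+a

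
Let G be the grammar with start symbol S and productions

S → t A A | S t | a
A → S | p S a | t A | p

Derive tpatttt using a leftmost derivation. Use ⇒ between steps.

S⇒St⇒Stt⇒tAAtt⇒tpAtt⇒tpStt⇒tpSttt⇒tpStttt⇒tpatttt

S ⇒ St   [S → S t]
St ⇒ Stt   [S → S t]
Stt ⇒ tAAtt   [S → t A A]
tAAtt ⇒ tpAtt   [A → p]
tpAtt ⇒ tpStt   [A → S]
tpStt ⇒ tpSttt   [S → S t]
tpSttt ⇒ tpStttt   [S → S t]
tpStttt ⇒ tpatttt   [S → a]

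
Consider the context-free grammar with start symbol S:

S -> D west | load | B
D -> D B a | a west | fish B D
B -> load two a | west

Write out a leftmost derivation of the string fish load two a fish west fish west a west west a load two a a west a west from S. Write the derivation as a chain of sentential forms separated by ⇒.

S ⇒ D west   [S -> D west]
D west ⇒ fish B D west   [D -> fish B D]
fish B D west ⇒ fish load two a D west   [B -> load two a]
fish load two a D west ⇒ fish load two a D B a west   [D -> D B a]
fish load two a D B a west ⇒ fish load two a fish B D B a west   [D -> fish B D]
fish load two a fish B D B a west ⇒ fish load two a fish west D B a west   [B -> west]
fish load two a fish west D B a west ⇒ fish load two a fish west fish B D B a west   [D -> fish B D]
fish load two a fish west fish B D B a west ⇒ fish load two a fish west fish west D B a west   [B -> west]
fish load two a fish west fish west D B a west ⇒ fish load two a fish west fish west D B a B a west   [D -> D B a]
fish load two a fish west fish west D B a B a west ⇒ fish load two a fish west fish west D B a B a B a west   [D -> D B a]
fish load two a fish west fish west D B a B a B a west ⇒ fish load two a fish west fish west a west B a B a B a west   [D -> a west]
fish load two a fish west fish west a west B a B a B a west ⇒ fish load two a fish west fish west a west west a B a B a west   [B -> west]
fish load two a fish west fish west a west west a B a B a west ⇒ fish load two a fish west fish west a west west a load two a a B a west   [B -> load two a]
fish load two a fish west fish west a west west a load two a a B a west ⇒ fish load two a fish west fish west a west west a load two a a west a west   [B -> west]

S ⇒ D west ⇒ fish B D west ⇒ fish load two a D west ⇒ fish load two a D B a west ⇒ fish load two a fish B D B a west ⇒ fish load two a fish west D B a west ⇒ fish load two a fish west fish B D B a west ⇒ fish load two a fish west fish west D B a west ⇒ fish load two a fish west fish west D B a B a west ⇒ fish load two a fish west fish west D B a B a B a west ⇒ fish load two a fish west fish west a west B a B a B a west ⇒ fish load two a fish west fish west a west west a B a B a west ⇒ fish load two a fish west fish west a west west a load two a a B a west ⇒ fish load two a fish west fish west a west west a load two a a west a west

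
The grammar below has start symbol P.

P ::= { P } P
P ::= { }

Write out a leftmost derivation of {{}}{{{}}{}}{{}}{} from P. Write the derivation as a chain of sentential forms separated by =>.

P => {P}P   [P ::= { P } P]
{P}P => {{}}P   [P ::= { }]
{{}}P => {{}}{P}P   [P ::= { P } P]
{{}}{P}P => {{}}{{P}P}P   [P ::= { P } P]
{{}}{{P}P}P => {{}}{{{}}P}P   [P ::= { }]
{{}}{{{}}P}P => {{}}{{{}}{}}P   [P ::= { }]
{{}}{{{}}{}}P => {{}}{{{}}{}}{P}P   [P ::= { P } P]
{{}}{{{}}{}}{P}P => {{}}{{{}}{}}{{}}P   [P ::= { }]
{{}}{{{}}{}}{{}}P => {{}}{{{}}{}}{{}}{}   [P ::= { }]

P => {P}P => {{}}P => {{}}{P}P => {{}}{{P}P}P => {{}}{{{}}P}P => {{}}{{{}}{}}P => {{}}{{{}}{}}{P}P => {{}}{{{}}{}}{{}}P => {{}}{{{}}{}}{{}}{}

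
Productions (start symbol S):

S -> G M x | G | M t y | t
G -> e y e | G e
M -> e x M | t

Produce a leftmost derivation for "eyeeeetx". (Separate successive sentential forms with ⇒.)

S ⇒ GMx ⇒ GeMx ⇒ GeeMx ⇒ GeeeMx ⇒ eyeeeeMx ⇒ eyeeeetx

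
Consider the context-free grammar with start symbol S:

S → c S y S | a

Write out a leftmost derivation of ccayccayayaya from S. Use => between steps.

S => cSyS   [S → c S y S]
cSyS => ccSySyS   [S → c S y S]
ccSySyS => ccaySyS   [S → a]
ccaySyS => ccaycSySyS   [S → c S y S]
ccaycSySyS => ccayccSySySyS   [S → c S y S]
ccayccSySySyS => ccayccaySySyS   [S → a]
ccayccaySySyS => ccayccayaySyS   [S → a]
ccayccayaySyS => ccayccayayayS   [S → a]
ccayccayayayS => ccayccayayaya   [S → a]

S => cSyS => ccSySyS => ccaySyS => ccaycSySyS => ccayccSySySyS => ccayccaySySyS => ccayccayaySyS => ccayccayayayS => ccayccayayaya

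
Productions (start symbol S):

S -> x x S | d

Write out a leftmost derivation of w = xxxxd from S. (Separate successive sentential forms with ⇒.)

S⇒xxS⇒xxxxS⇒xxxxd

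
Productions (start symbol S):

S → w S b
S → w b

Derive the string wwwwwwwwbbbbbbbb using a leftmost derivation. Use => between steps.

S=>wSb=>wwSbb=>wwwSbbb=>wwwwSbbbb=>wwwwwSbbbbb=>wwwwwwSbbbbbb=>wwwwwwwSbbbbbbb=>wwwwwwwwbbbbbbbb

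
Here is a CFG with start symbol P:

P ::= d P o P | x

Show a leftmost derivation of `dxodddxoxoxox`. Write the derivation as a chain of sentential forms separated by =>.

P => dPoP => dxoP => dxodPoP => dxoddPoPoP => dxodddPoPoPoP => dxodddxoPoPoP => dxodddxoxoPoP => dxodddxoxoxoP => dxodddxoxoxox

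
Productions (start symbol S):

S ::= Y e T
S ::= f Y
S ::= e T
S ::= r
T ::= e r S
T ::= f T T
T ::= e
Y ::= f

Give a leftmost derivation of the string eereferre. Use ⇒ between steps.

S ⇒ eT ⇒ eerS ⇒ eereT ⇒ eerefTT ⇒ eereferST ⇒ eereferrT ⇒ eereferre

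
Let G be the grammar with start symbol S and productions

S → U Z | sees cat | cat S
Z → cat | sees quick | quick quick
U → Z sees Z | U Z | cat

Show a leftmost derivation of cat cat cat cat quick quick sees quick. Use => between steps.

S => cat S   [S → cat S]
cat S => cat U Z   [S → U Z]
cat U Z => cat U Z Z   [U → U Z]
cat U Z Z => cat U Z Z Z   [U → U Z]
cat U Z Z Z => cat U Z Z Z Z   [U → U Z]
cat U Z Z Z Z => cat cat Z Z Z Z   [U → cat]
cat cat Z Z Z Z => cat cat cat Z Z Z   [Z → cat]
cat cat cat Z Z Z => cat cat cat cat Z Z   [Z → cat]
cat cat cat cat Z Z => cat cat cat cat quick quick Z   [Z → quick quick]
cat cat cat cat quick quick Z => cat cat cat cat quick quick sees quick   [Z → sees quick]

S => cat S => cat U Z => cat U Z Z => cat U Z Z Z => cat U Z Z Z Z => cat cat Z Z Z Z => cat cat cat Z Z Z => cat cat cat cat Z Z => cat cat cat cat quick quick Z => cat cat cat cat quick quick sees quick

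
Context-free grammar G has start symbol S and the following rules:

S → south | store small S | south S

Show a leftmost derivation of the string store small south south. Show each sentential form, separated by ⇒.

S ⇒ store small S ⇒ store small south S ⇒ store small south south

S ⇒ store small S   [S → store small S]
store small S ⇒ store small south S   [S → south S]
store small south S ⇒ store small south south   [S → south]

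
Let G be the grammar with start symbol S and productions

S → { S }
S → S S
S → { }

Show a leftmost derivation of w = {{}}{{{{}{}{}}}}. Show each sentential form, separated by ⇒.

S ⇒ SS   [S → S S]
SS ⇒ {S}S   [S → { S }]
{S}S ⇒ {{}}S   [S → { }]
{{}}S ⇒ {{}}{S}   [S → { S }]
{{}}{S} ⇒ {{}}{{S}}   [S → { S }]
{{}}{{S}} ⇒ {{}}{{{S}}}   [S → { S }]
{{}}{{{S}}} ⇒ {{}}{{{SS}}}   [S → S S]
{{}}{{{SS}}} ⇒ {{}}{{{SSS}}}   [S → S S]
{{}}{{{SSS}}} ⇒ {{}}{{{{}SS}}}   [S → { }]
{{}}{{{{}SS}}} ⇒ {{}}{{{{}{}S}}}   [S → { }]
{{}}{{{{}{}S}}} ⇒ {{}}{{{{}{}{}}}}   [S → { }]

S ⇒ SS ⇒ {S}S ⇒ {{}}S ⇒ {{}}{S} ⇒ {{}}{{S}} ⇒ {{}}{{{S}}} ⇒ {{}}{{{SS}}} ⇒ {{}}{{{SSS}}} ⇒ {{}}{{{{}SS}}} ⇒ {{}}{{{{}{}S}}} ⇒ {{}}{{{{}{}{}}}}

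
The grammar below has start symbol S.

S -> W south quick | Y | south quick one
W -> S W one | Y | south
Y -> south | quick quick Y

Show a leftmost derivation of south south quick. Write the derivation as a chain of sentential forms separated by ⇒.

S ⇒ W south quick ⇒ Y south quick ⇒ south south quick

S ⇒ W south quick   [S -> W south quick]
W south quick ⇒ Y south quick   [W -> Y]
Y south quick ⇒ south south quick   [Y -> south]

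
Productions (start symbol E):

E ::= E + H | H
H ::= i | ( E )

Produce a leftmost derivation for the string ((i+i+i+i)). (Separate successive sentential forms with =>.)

E => H   [E ::= H]
H => (E)   [H ::= ( E )]
(E) => (H)   [E ::= H]
(H) => ((E))   [H ::= ( E )]
((E)) => ((E+H))   [E ::= E + H]
((E+H)) => ((E+H+H))   [E ::= E + H]
((E+H+H)) => ((E+H+H+H))   [E ::= E + H]
((E+H+H+H)) => ((H+H+H+H))   [E ::= H]
((H+H+H+H)) => ((i+H+H+H))   [H ::= i]
((i+H+H+H)) => ((i+i+H+H))   [H ::= i]
((i+i+H+H)) => ((i+i+i+H))   [H ::= i]
((i+i+i+H)) => ((i+i+i+i))   [H ::= i]

E=>H=>(E)=>(H)=>((E))=>((E+H))=>((E+H+H))=>((E+H+H+H))=>((H+H+H+H))=>((i+H+H+H))=>((i+i+H+H))=>((i+i+i+H))=>((i+i+i+i))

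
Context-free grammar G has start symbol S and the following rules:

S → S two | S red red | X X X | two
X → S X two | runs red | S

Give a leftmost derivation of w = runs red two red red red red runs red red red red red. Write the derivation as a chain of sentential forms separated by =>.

S => S red red => S red red red red => X X X red red red red => runs red X X red red red red => runs red S X red red red red => runs red S red red X red red red red => runs red S red red red red X red red red red => runs red two red red red red X red red red red => runs red two red red red red runs red red red red red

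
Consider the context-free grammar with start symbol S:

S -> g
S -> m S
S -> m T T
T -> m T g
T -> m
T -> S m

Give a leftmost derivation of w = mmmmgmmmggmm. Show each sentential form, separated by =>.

S => mS => mmTT => mmmTgT => mmmmgT => mmmmgSm => mmmmgmTTm => mmmmgmmTgTm => mmmmgmmmgTm => mmmmgmmmgSmm => mmmmgmmmggmm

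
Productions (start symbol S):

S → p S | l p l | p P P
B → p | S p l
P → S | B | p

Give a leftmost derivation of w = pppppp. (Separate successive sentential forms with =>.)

S=>pS=>ppS=>pppS=>ppppPP=>pppppP=>pppppp

S => pS   [S → p S]
pS => ppS   [S → p S]
ppS => pppS   [S → p S]
pppS => ppppPP   [S → p P P]
ppppPP => pppppP   [P → p]
pppppP => pppppp   [P → p]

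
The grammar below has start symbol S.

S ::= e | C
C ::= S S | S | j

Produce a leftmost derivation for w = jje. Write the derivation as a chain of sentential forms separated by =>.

S => C => SS => CS => jS => jC => jSS => jCS => jjS => jje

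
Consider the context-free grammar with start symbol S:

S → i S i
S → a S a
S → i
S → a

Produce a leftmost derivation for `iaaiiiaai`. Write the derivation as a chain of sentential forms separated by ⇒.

S⇒iSi⇒iaSai⇒iaaSaai⇒iaaiSiaai⇒iaaiiiaai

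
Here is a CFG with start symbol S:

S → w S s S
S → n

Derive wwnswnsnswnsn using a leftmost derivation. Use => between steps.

S => wSsS   [S → w S s S]
wSsS => wwSsSsS   [S → w S s S]
wwSsSsS => wwnsSsS   [S → n]
wwnsSsS => wwnswSsSsS   [S → w S s S]
wwnswSsSsS => wwnswnsSsS   [S → n]
wwnswnsSsS => wwnswnsnsS   [S → n]
wwnswnsnsS => wwnswnsnswSsS   [S → w S s S]
wwnswnsnswSsS => wwnswnsnswnsS   [S → n]
wwnswnsnswnsS => wwnswnsnswnsn   [S → n]

S => wSsS => wwSsSsS => wwnsSsS => wwnswSsSsS => wwnswnsSsS => wwnswnsnsS => wwnswnsnswSsS => wwnswnsnswnsS => wwnswnsnswnsn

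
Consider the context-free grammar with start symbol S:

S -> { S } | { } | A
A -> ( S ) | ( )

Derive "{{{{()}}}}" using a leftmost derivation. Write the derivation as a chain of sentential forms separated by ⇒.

S⇒{S}⇒{{S}}⇒{{{S}}}⇒{{{{S}}}}⇒{{{{A}}}}⇒{{{{()}}}}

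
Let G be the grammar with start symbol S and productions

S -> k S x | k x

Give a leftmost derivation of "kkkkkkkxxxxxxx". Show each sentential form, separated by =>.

S => kSx => kkSxx => kkkSxxx => kkkkSxxxx => kkkkkSxxxxx => kkkkkkSxxxxxx => kkkkkkkxxxxxxx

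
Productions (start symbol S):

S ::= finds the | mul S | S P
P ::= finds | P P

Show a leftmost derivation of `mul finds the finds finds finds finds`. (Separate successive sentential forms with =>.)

S => S P   [S ::= S P]
S P => S P P   [S ::= S P]
S P P => S P P P   [S ::= S P]
S P P P => S P P P P   [S ::= S P]
S P P P P => mul S P P P P   [S ::= mul S]
mul S P P P P => mul finds the P P P P   [S ::= finds the]
mul finds the P P P P => mul finds the finds P P P   [P ::= finds]
mul finds the finds P P P => mul finds the finds finds P P   [P ::= finds]
mul finds the finds finds P P => mul finds the finds finds finds P   [P ::= finds]
mul finds the finds finds finds P => mul finds the finds finds finds finds   [P ::= finds]

S => S P => S P P => S P P P => S P P P P => mul S P P P P => mul finds the P P P P => mul finds the finds P P P => mul finds the finds finds P P => mul finds the finds finds finds P => mul finds the finds finds finds finds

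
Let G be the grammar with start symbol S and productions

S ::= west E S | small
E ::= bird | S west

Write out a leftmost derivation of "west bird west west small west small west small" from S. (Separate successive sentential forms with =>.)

S => west E S   [S ::= west E S]
west E S => west bird S   [E ::= bird]
west bird S => west bird west E S   [S ::= west E S]
west bird west E S => west bird west S west S   [E ::= S west]
west bird west S west S => west bird west west E S west S   [S ::= west E S]
west bird west west E S west S => west bird west west S west S west S   [E ::= S west]
west bird west west S west S west S => west bird west west small west S west S   [S ::= small]
west bird west west small west S west S => west bird west west small west small west S   [S ::= small]
west bird west west small west small west S => west bird west west small west small west small   [S ::= small]

S => west E S => west bird S => west bird west E S => west bird west S west S => west bird west west E S west S => west bird west west S west S west S => west bird west west small west S west S => west bird west west small west small west S => west bird west west small west small west small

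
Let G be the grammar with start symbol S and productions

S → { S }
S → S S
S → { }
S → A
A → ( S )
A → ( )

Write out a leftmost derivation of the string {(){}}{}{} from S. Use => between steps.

S=>SS=>SSS=>{S}SS=>{SS}SS=>{AS}SS=>{()S}SS=>{(){}}SS=>{(){}}{}S=>{(){}}{}{}

S => SS   [S → S S]
SS => SSS   [S → S S]
SSS => {S}SS   [S → { S }]
{S}SS => {SS}SS   [S → S S]
{SS}SS => {AS}SS   [S → A]
{AS}SS => {()S}SS   [A → ( )]
{()S}SS => {(){}}SS   [S → { }]
{(){}}SS => {(){}}{}S   [S → { }]
{(){}}{}S => {(){}}{}{}   [S → { }]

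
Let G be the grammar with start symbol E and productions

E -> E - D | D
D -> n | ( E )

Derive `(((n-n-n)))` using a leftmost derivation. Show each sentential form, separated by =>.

E => D => (E) => (D) => ((E)) => ((D)) => (((E))) => (((E-D))) => (((E-D-D))) => (((D-D-D))) => (((n-D-D))) => (((n-n-D))) => (((n-n-n)))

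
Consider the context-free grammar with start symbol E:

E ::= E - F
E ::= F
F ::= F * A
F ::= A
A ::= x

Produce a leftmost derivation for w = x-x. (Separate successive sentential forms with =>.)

E=>E-F=>F-F=>A-F=>x-F=>x-A=>x-x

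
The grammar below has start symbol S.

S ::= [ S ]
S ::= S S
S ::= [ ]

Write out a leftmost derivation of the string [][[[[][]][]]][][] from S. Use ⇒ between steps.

S ⇒ SS ⇒ []S ⇒ []SS ⇒ []SSS ⇒ [][S]SS ⇒ [][[S]]SS ⇒ [][[SS]]SS ⇒ [][[[S]S]]SS ⇒ [][[[SS]S]]SS ⇒ [][[[[]S]S]]SS ⇒ [][[[[][]]S]]SS ⇒ [][[[[][]][]]]SS ⇒ [][[[[][]][]]][]S ⇒ [][[[[][]][]]][][]

S ⇒ SS   [S ::= S S]
SS ⇒ []S   [S ::= [ ]]
[]S ⇒ []SS   [S ::= S S]
[]SS ⇒ []SSS   [S ::= S S]
[]SSS ⇒ [][S]SS   [S ::= [ S ]]
[][S]SS ⇒ [][[S]]SS   [S ::= [ S ]]
[][[S]]SS ⇒ [][[SS]]SS   [S ::= S S]
[][[SS]]SS ⇒ [][[[S]S]]SS   [S ::= [ S ]]
[][[[S]S]]SS ⇒ [][[[SS]S]]SS   [S ::= S S]
[][[[SS]S]]SS ⇒ [][[[[]S]S]]SS   [S ::= [ ]]
[][[[[]S]S]]SS ⇒ [][[[[][]]S]]SS   [S ::= [ ]]
[][[[[][]]S]]SS ⇒ [][[[[][]][]]]SS   [S ::= [ ]]
[][[[[][]][]]]SS ⇒ [][[[[][]][]]][]S   [S ::= [ ]]
[][[[[][]][]]][]S ⇒ [][[[[][]][]]][][]   [S ::= [ ]]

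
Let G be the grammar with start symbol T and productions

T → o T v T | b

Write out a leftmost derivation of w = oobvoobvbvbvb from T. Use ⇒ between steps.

T ⇒ oTvT ⇒ ooTvTvT ⇒ oobvTvT ⇒ oobvoTvTvT ⇒ oobvooTvTvTvT ⇒ oobvoobvTvTvT ⇒ oobvoobvbvTvT ⇒ oobvoobvbvbvT ⇒ oobvoobvbvbvb

T ⇒ oTvT   [T → o T v T]
oTvT ⇒ ooTvTvT   [T → o T v T]
ooTvTvT ⇒ oobvTvT   [T → b]
oobvTvT ⇒ oobvoTvTvT   [T → o T v T]
oobvoTvTvT ⇒ oobvooTvTvTvT   [T → o T v T]
oobvooTvTvTvT ⇒ oobvoobvTvTvT   [T → b]
oobvoobvTvTvT ⇒ oobvoobvbvTvT   [T → b]
oobvoobvbvTvT ⇒ oobvoobvbvbvT   [T → b]
oobvoobvbvbvT ⇒ oobvoobvbvbvb   [T → b]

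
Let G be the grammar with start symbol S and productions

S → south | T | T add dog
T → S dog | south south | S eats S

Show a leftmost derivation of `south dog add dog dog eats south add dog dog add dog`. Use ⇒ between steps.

S ⇒ T add dog ⇒ S dog add dog ⇒ T add dog dog add dog ⇒ S eats S add dog dog add dog ⇒ T eats S add dog dog add dog ⇒ S dog eats S add dog dog add dog ⇒ T add dog dog eats S add dog dog add dog ⇒ S dog add dog dog eats S add dog dog add dog ⇒ south dog add dog dog eats S add dog dog add dog ⇒ south dog add dog dog eats south add dog dog add dog

S ⇒ T add dog   [S → T add dog]
T add dog ⇒ S dog add dog   [T → S dog]
S dog add dog ⇒ T add dog dog add dog   [S → T add dog]
T add dog dog add dog ⇒ S eats S add dog dog add dog   [T → S eats S]
S eats S add dog dog add dog ⇒ T eats S add dog dog add dog   [S → T]
T eats S add dog dog add dog ⇒ S dog eats S add dog dog add dog   [T → S dog]
S dog eats S add dog dog add dog ⇒ T add dog dog eats S add dog dog add dog   [S → T add dog]
T add dog dog eats S add dog dog add dog ⇒ S dog add dog dog eats S add dog dog add dog   [T → S dog]
S dog add dog dog eats S add dog dog add dog ⇒ south dog add dog dog eats S add dog dog add dog   [S → south]
south dog add dog dog eats S add dog dog add dog ⇒ south dog add dog dog eats south add dog dog add dog   [S → south]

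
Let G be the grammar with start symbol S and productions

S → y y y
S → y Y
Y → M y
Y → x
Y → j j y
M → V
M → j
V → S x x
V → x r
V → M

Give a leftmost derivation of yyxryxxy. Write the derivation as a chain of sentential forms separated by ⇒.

S ⇒ yY ⇒ yMy ⇒ yVy ⇒ ySxxy ⇒ yyYxxy ⇒ yyMyxxy ⇒ yyVyxxy ⇒ yyxryxxy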